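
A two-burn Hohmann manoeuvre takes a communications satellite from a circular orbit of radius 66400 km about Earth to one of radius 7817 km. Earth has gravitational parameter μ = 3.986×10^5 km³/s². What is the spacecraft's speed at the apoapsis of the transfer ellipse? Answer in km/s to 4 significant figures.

v = 1.125 km/s

Transfer-ellipse semi-major axis a_t = (r₁ + r₂)/2 = (66400 + 7817)/2 = 37108.5 km.
At apoapsis, r = 66400 km.
Vis-viva: v = √[μ(2/r − 1/a_t)] = √[3.986×10^5 × (2/66400 − 1/37108.5)] = 1.125 km/s.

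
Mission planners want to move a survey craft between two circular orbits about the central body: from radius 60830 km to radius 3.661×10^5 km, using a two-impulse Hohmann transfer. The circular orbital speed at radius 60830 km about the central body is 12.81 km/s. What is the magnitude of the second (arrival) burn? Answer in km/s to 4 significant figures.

Δv₂ = 2.434 km/s

From the circular-orbit relation v² = μ/r at r = 60830 km: μ = v²r = (12.81)² × 60830 = 9.98197×10^6 km³/s².
Semi-major axis of the transfer orbit: a_t = (60830 + 3.661×10^5)/2 = 2.13465×10^5 km.
Circular speed at r = 3.661×10^5 km: v_c = √(μ/r) = 5.2217 km/s.
Vis-viva on the transfer ellipse at r = 3.661×10^5 km gives v_t = √[μ(2/r − 1/a_t)] = 2.7874 km/s.
Δv₂ = |v_t − v_c| = |2.7874 − 5.2217| = 2.434 km/s.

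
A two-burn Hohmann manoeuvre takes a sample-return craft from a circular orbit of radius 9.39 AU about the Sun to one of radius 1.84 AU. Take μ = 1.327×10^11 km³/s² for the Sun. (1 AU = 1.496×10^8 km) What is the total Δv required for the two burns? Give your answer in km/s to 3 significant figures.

Δv = 10.6 km/s

In km: r₁ = 9.39 × 1.496×10^8 = 1.404744×10^9 km; r₂ = 1.84 × 1.496×10^8 = 2.75264×10^8 km.
Semi-major axis of the transfer orbit: a_t = (1.404744×10^9 + 2.75264×10^8)/2 = 8.40004×10^8 km.
Circular speed at r₁: v₁ = √(μ/r₁) = √(1.327×10^11/1.404744×10^9) = 9.71934 km/s.
Transfer-orbit speed at r₁ (vis-viva): v_a = √[μ(2/r₁ − 1/a_t)] = 5.56379 km/s.
First burn Δv₁ = |v_a − v₁| = 4.156 km/s.
At r₂, v₂ = √(μ/r₂) = 21.956 km/s.
Transfer-orbit speed at r₂: v_p = √[μ(2/r₂ − 1/a_t)] = 28.393 km/s.
Second burn Δv₂ = |v₂ − v_p| = 6.437 km/s.
Total Δv = Δv₁ + Δv₂ = 10.59 km/s.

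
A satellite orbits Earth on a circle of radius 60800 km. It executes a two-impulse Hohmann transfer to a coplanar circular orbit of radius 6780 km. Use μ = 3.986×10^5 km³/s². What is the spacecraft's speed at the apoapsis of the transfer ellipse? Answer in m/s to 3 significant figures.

The Hohmann ellipse has a_t = (r₁ + r₂)/2 = 33790 km.
The apoapsis of the transfer ellipse is at r = 60800 km.
From the vis-viva equation, v = √[μ(2/r − 1/a_t)] = 1.147 km/s.

v = 1150 m/s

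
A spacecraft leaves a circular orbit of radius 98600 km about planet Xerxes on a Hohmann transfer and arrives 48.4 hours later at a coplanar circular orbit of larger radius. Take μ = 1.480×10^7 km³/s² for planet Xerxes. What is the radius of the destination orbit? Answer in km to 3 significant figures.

Transfer time t = 48.4 hours = 1.7424×10^5 s, and t = π√(a_t³/μ).
So a_t = (μ t²/π²)^(1/3) = (1.480×10^7 × (1.7424×10^5)² / π²)^(1/3) = 3.5707×10^5 km.
Since a_t = (r₁ + r₂)/2, r₂ = 2a_t − r₁ = 2×3.5707×10^5 − 98600 = 6.1554×10^5 km.

r₂ = 6.16×10^5 km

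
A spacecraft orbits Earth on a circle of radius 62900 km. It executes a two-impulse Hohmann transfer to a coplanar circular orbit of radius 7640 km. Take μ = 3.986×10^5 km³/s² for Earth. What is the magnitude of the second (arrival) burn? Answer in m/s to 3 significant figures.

The Hohmann ellipse has a_t = (r₁ + r₂)/2 = 35270 km.
Circular speed at r = 7640 km: v_c = √(μ/r) = 7.223 km/s.
Transfer-orbit speed at the same r (vis-viva, a = a_t): v_t = √[μ(2/r − 1/a_t)] = 9.646 km/s.
Δv₂ = |v_t − v_c| = |9.646 − 7.223| = 2.423 km/s.

Δv₂ = 2420 m/s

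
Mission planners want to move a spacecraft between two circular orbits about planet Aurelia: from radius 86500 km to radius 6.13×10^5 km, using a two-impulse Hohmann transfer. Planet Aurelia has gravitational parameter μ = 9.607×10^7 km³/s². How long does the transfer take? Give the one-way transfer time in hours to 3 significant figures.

Transfer-ellipse semi-major axis a_t = (r₁ + r₂)/2 = (86500 + 6.130×10^5)/2 = 3.4975×10^5 km.
Transfer time t = π√(a_t³/μ) = π√((3.4975×10^5)³ / 9.607×10^7) = 66300 s.
Converting: 66300 s ÷ 3600 s/hour = 18.4 hours.

t = 18.4 hours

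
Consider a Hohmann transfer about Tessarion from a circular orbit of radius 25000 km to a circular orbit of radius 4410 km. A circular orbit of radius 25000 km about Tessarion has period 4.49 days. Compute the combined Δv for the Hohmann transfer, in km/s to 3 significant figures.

From Kepler's third law T² = 4π²r³/μ at r = 25000 km, T = 4.49 days = 4.49 × 86400 s = 3.87936×10^5 s: μ = 4π²r³/T² = 4098.83 km³/s².
Semi-major axis of the transfer orbit: a_t = (25000 + 4410)/2 = 14705 km.
Circular speed at r₁: v₁ = √(μ/r₁) = √(4098.83/25000) = 0.40491 km/s.
Transfer-orbit speed at r₁ (vis-viva equation): v_a = √[μ(2/r₁ − 1/a_t)] = 0.22174 km/s.
First burn Δv₁ = |v_a − v₁| = 0.18317 km/s.
Circular speed at r₂: v₂ = √(μ/r₂) = 0.9640743 km/s.
Transfer-orbit speed at r₂: v_p = √[μ(2/r₂ − 1/a_t)] = 1.257037 km/s.
Second burn Δv₂ = |v₂ − v_p| = 0.29296 km/s.
Total Δv = Δv₁ + Δv₂ = 0.4761 km/s.

Δv = 0.476 km/s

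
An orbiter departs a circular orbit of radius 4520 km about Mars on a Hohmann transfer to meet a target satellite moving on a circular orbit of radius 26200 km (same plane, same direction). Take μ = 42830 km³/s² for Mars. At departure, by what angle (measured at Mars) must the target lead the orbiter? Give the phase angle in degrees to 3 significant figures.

Semi-major axis of the transfer orbit: a_t = (4520 + 26200)/2 = 15360 km.
The half-period of the transfer ellipse is t = π√(a_t³/μ) = 28898 s.
Target angular speed ω₂ = √(μ/r₂³) = 4.8800×10^-5 rad/s.
Angle swept by the target during transfer: ω₂·t = 1.4102 rad = 80.80°.
Arrival is 180° from departure on the ellipse, so φ = 180° − 80.80° = 99.2°.

φ = 99.2°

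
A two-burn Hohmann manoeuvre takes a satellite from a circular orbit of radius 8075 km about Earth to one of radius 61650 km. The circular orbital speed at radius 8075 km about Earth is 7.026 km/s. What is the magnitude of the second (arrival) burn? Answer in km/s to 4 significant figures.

Δv₂ = 1.319 km/s

From the circular-orbit relation v² = μ/r at r = 8075 km: μ = v²r = (7.026)² × 8075 = 3.98620×10^5 km³/s².
Transfer-ellipse semi-major axis a_t = (r₁ + r₂)/2 = (8075 + 61650)/2 = 34862.5 km.
On the circular orbit at r = 61650 km, v_c = √(μ/r) = 2.543 km/s.
Vis-viva on the transfer ellipse at r = 61650 km gives v_t = √[μ(2/r − 1/a_t)] = 1.224 km/s.
Δv₂ = |v_t − v_c| = |1.224 − 2.543| = 1.319 km/s.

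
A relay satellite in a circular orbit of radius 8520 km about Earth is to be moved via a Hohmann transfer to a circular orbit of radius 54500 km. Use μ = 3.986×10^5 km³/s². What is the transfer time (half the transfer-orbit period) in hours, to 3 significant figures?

Transfer-ellipse semi-major axis a_t = (r₁ + r₂)/2 = (8520 + 54500)/2 = 31510 km.
Transfer time t = π√(a_t³/μ) = π√((31510)³ / 3.986×10^5) = 27830 s.
Converting: 27830 s ÷ 3600 s/hour = 7.73 hours.

t = 7.73 hours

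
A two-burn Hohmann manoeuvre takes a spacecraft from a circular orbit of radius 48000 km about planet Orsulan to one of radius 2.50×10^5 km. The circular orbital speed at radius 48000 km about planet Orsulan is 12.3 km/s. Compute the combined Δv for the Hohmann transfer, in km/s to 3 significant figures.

Δv = 5.96 km/s

From the circular-orbit relation v² = μ/r at r = 48000 km: μ = v²r = (12.3)² × 48000 = 7.26192×10^6 km³/s².
The Hohmann ellipse has a_t = (r₁ + r₂)/2 = 1.490×10^5 km.
Circular speed at r₁: v₁ = √(μ/r₁) = √(7.26192×10^6/48000) = 12.300 km/s.
Transfer-orbit speed at r₁ (vis-viva equation): v_p = √[μ(2/r₁ − 1/a_t)] = 15.932 km/s.
First burn Δv₁ = |v_p − v₁| = 3.632 km/s.
Circular speed at r₂: v₂ = √(μ/r₂) = 5.390 km/s.
Transfer-orbit speed at r₂: v_a = √[μ(2/r₂ − 1/a_t)] = 3.059 km/s.
Second burn Δv₂ = |v₂ − v_a| = 2.331 km/s.
Δv = Δv₁ + Δv₂ = 3.632 + 2.331 = 5.963 km/s.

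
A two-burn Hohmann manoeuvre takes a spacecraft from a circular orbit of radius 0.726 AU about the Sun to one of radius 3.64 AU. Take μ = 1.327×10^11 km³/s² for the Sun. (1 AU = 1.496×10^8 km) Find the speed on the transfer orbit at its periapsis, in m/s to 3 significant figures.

In km: r₁ = 0.726 × 1.496×10^8 = 1.086096×10^8 km; r₂ = 3.64 × 1.496×10^8 = 5.44544×10^8 km.
The Hohmann ellipse has a_t = (r₁ + r₂)/2 = 3.265768×10^8 km.
The periapsis of the transfer ellipse is at r = 1.086096×10^8 km.
Applying v² = μ(2/r − 1/a_t): v = 45.14 km/s.

v = 45100 m/s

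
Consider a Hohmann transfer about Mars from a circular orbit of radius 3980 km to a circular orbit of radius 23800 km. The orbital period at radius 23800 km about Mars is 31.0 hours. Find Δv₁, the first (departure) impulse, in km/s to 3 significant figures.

Δv₁ = 1.01 km/s

From Kepler's third law T² = 4π²r³/μ at r = 23800 km, T = 31.0 hours = 31.0 × 3600 s = 1.116×10^5 s: μ = 4π²r³/T² = 42732.9 km³/s².
Semi-major axis of the transfer orbit: a_t = (3980 + 23800)/2 = 13890 km.
Circular speed at r = 3980 km: v_c = √(μ/r) = 3.277 km/s.
Transfer-orbit speed at the same r (vis-viva, a = a_t): v_t = √[μ(2/r − 1/a_t)] = 4.289 km/s.
Δv₁ = |v_t − v_c| = |4.289 − 3.277| = 1.012 km/s.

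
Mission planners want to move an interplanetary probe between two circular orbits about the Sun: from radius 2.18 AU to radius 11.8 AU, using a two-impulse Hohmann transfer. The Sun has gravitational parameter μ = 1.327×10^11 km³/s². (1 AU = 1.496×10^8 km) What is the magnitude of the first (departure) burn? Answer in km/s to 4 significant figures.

Δv₁ = 6.037 km/s

In km: r₁ = 2.18 × 1.496×10^8 = 3.26128×10^8 km; r₂ = 11.8 × 1.496×10^8 = 1.76528×10^9 km.
The Hohmann ellipse has a_t = (r₁ + r₂)/2 = 1.045704×10^9 km.
On the circular orbit at r = 3.26128×10^8 km, v_c = √(μ/r) = 20.172 km/s.
Vis-viva on the transfer ellipse at r = 3.26128×10^8 km gives v_t = √[μ(2/r − 1/a_t)] = 26.209 km/s.
Δv₁ = |v_t − v_c| = |26.209 − 20.172| = 6.037 km/s.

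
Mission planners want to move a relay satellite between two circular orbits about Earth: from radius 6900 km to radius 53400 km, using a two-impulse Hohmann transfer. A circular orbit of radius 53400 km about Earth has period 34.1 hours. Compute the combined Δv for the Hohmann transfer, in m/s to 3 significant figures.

From Kepler's third law T² = 4π²r³/μ at r = 53400 km, T = 34.1 hours = 34.1 × 3600 s = 1.2276×10^5 s: μ = 4π²r³/T² = 3.98905×10^5 km³/s².
Semi-major axis of the transfer orbit: a_t = (6900 + 53400)/2 = 30150 km.
At r₁ the circular-orbit speed is v₁ = √(μ/r₁) = 7.603444 km/s.
On the transfer ellipse at r₁, vis-viva gives v_p = √[μ(2/r₁ − 1/a_t)] = 10.11899 km/s.
First burn Δv₁ = |v_p − v₁| = 2.5155 km/s.
At r₂, v₂ = √(μ/r₂) = 2.73315 km/s.
Transfer-orbit speed at r₂: v_a = √[μ(2/r₂ − 1/a_t)] = 1.30751 km/s.
Second burn Δv₂ = |v₂ − v_a| = 1.4256 km/s.
Δv = Δv₁ + Δv₂ = 2.5155 + 1.4256 = 3.941 km/s.

Δv = 3940 m/s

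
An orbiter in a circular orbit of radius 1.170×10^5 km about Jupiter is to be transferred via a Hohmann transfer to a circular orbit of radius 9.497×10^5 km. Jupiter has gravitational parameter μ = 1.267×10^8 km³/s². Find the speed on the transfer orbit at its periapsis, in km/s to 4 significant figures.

Transfer-ellipse semi-major axis a_t = (r₁ + r₂)/2 = (1.170×10^5 + 9.497×10^5)/2 = 5.3335×10^5 km.
At periapsis, r = 1.170×10^5 km.
From the vis-viva equation, v = √[μ(2/r − 1/a_t)] = 43.91 km/s.

v = 43.91 km/s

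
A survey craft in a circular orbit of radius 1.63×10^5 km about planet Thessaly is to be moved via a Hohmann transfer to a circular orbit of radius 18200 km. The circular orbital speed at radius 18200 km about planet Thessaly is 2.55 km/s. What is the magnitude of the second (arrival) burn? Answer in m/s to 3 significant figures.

Δv₂ = 870 m/s

From the circular-orbit relation v² = μ/r at r = 18200 km: μ = v²r = (2.55)² × 18200 = 1.18345×10^5 km³/s².
The Hohmann ellipse has a_t = (r₁ + r₂)/2 = 90600 km.
Circular speed at r = 18200 km: v_c = √(μ/r) = 2.5500 km/s.
Vis-viva on the transfer ellipse at r = 18200 km gives v_t = √[μ(2/r − 1/a_t)] = 3.4203 km/s.
Δv₂ = |v_t − v_c| = |3.4203 − 2.5500| = 0.8703 km/s.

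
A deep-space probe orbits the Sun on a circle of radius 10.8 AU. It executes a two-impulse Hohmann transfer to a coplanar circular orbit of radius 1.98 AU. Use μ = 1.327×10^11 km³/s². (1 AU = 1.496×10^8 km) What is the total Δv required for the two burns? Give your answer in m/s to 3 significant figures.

In km: r₁ = 10.8 × 1.496×10^8 = 1.61568×10^9 km; r₂ = 1.98 × 1.496×10^8 = 2.96208×10^8 km.
Semi-major axis of the transfer orbit: a_t = (1.61568×10^9 + 2.96208×10^8)/2 = 9.55944×10^8 km.
Circular speed at r₁: v₁ = √(μ/r₁) = √(1.327×10^11/1.61568×10^9) = 9.063 km/s.
On the transfer ellipse at r₁, vis-viva equation gives v_a = √[μ(2/r₁ − 1/a_t)] = 5.045 km/s.
First burn Δv₁ = |v_a − v₁| = 4.018 km/s.
At r₂, v₂ = √(μ/r₂) = 21.166 km/s.
Transfer-orbit speed at r₂: v_p = √[μ(2/r₂ − 1/a_t)] = 27.517 km/s.
Second burn Δv₂ = |v₂ − v_p| = 6.351 km/s.
Δv = Δv₁ + Δv₂ = 4.018 + 6.351 = 10.37 km/s.

Δv = 10400 m/s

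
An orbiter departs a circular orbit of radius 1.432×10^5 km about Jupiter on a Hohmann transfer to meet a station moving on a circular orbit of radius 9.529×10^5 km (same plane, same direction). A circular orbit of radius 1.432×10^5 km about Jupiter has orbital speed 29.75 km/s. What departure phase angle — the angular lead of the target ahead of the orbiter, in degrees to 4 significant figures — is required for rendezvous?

φ = 101.5°

From the circular-orbit relation v² = μ/r at r = 1.432×10^5 km: μ = v²r = (29.75)² × 1.432×10^5 = 1.26741×10^8 km³/s².
Transfer-ellipse semi-major axis a_t = (r₁ + r₂)/2 = (1.432×10^5 + 9.529×10^5)/2 = 5.4805×10^5 km.
The half-period of the transfer ellipse is t = π√(a_t³/μ) = 1.1322×10^5 s.
Target angular speed ω₂ = √(μ/r₂³) = 1.2103×10^-5 rad/s.
Angle swept by the target during transfer: ω₂·t = 1.3703 rad = 78.51°.
Arrival is 180° from departure on the ellipse, so φ = 180° − 78.51° = 101.5°.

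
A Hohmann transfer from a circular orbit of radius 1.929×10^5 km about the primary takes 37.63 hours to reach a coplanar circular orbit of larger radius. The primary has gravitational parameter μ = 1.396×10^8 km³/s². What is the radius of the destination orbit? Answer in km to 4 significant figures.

r₂ = 1.083×10^6 km

Transfer time t = 37.63 hours = 1.35468×10^5 s, and t = π√(a_t³/μ).
So a_t = (μ t²/π²)^(1/3) = (1.396×10^8 × (1.35468×10^5)² / π²)^(1/3) = 6.3790×10^5 km.
Since a_t = (r₁ + r₂)/2, r₂ = 2a_t − r₁ = 2×6.3790×10^5 − 1.929×10^5 = 1.0829×10^6 km.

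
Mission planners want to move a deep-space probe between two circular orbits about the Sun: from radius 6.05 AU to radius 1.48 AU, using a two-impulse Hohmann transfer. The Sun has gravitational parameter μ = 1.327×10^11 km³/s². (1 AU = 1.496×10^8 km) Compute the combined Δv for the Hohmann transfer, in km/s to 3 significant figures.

Δv = 11.1 km/s

In km: r₁ = 6.05 × 1.496×10^8 = 9.0508×10^8 km; r₂ = 1.48 × 1.496×10^8 = 2.21408×10^8 km.
The Hohmann ellipse has a_t = (r₁ + r₂)/2 = 5.63244×10^8 km.
At r₁ the circular-orbit speed is v₁ = √(μ/r₁) = 12.109 km/s.
Transfer-orbit speed at r₁ (vis-viva): v_a = √[μ(2/r₁ − 1/a_t)] = 7.5917 km/s.
First burn Δv₁ = |v_a − v₁| = 4.517 km/s.
At r₂, v₂ = √(μ/r₂) = 24.482 km/s.
Transfer-orbit speed at r₂: v_p = √[μ(2/r₂ − 1/a_t)] = 31.034 km/s.
Second burn Δv₂ = |v₂ − v_p| = 6.552 km/s.
Δv = Δv₁ + Δv₂ = 4.517 + 6.552 = 11.07 km/s.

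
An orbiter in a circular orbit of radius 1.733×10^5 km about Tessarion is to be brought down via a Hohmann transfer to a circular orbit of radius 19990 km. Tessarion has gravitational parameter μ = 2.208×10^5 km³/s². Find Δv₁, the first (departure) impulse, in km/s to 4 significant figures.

Δv₁ = 0.6154 km/s

Transfer-ellipse semi-major axis a_t = (r₁ + r₂)/2 = (1.733×10^5 + 19990)/2 = 96645 km.
On the circular orbit at r = 1.733×10^5 km, v_c = √(μ/r) = 1.12876 km/s.
Transfer-orbit speed at the same r (vis-viva, a = a_t): v_t = √[μ(2/r − 1/a_t)] = 0.513354 km/s.
Δv₁ = |v_t − v_c| = |0.513354 − 1.12876| = 0.6154 km/s.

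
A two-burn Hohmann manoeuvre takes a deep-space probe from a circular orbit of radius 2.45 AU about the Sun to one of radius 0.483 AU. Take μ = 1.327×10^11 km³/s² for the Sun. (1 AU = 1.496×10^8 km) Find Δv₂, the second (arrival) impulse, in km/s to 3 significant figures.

In km: r₁ = 2.45 × 1.496×10^8 = 3.6652×10^8 km; r₂ = 0.483 × 1.496×10^8 = 7.22568×10^7 km.
Semi-major axis of the transfer orbit: a_t = (3.6652×10^8 + 7.22568×10^7)/2 = 2.193884×10^8 km.
Circular speed at r = 7.22568×10^7 km: v_c = √(μ/r) = 42.85 km/s.
Vis-viva on the transfer ellipse at r = 7.22568×10^7 km gives v_t = √[μ(2/r − 1/a_t)] = 55.39 km/s.
Δv₂ = |v_t − v_c| = |55.39 − 42.85| = 12.54 km/s.

Δv₂ = 12.5 km/s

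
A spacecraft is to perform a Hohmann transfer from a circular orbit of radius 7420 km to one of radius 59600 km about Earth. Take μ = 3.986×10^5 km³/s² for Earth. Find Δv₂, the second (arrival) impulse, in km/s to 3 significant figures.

Δv₂ = 1.37 km/s

Transfer-ellipse semi-major axis a_t = (r₁ + r₂)/2 = (7420 + 59600)/2 = 33510 km.
On the circular orbit at r = 59600 km, v_c = √(μ/r) = 2.586 km/s.
Transfer-orbit speed at the same r (vis-viva, a = a_t): v_t = √[μ(2/r − 1/a_t)] = 1.217 km/s.
Δv₂ = |v_t − v_c| = |1.217 − 2.586| = 1.369 km/s.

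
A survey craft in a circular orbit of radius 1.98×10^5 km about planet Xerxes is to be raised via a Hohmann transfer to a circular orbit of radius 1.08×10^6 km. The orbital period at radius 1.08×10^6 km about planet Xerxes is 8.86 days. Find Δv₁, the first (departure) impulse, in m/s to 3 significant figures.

From Kepler's third law T² = 4π²r³/μ at r = 1.08×10^6 km, T = 8.86 days = 8.86 × 86400 s = 7.65504×10^5 s: μ = 4π²r³/T² = 8.48665×10^7 km³/s².
Semi-major axis of the transfer orbit: a_t = (1.980×10^5 + 1.080×10^6)/2 = 6.390×10^5 km.
On the circular orbit at r = 1.980×10^5 km, v_c = √(μ/r) = 20.703 km/s.
Transfer-orbit speed at the same r (vis-viva, a = a_t): v_t = √[μ(2/r − 1/a_t)] = 26.915 km/s.
Δv₁ = |v_t − v_c| = |26.915 − 20.703| = 6.212 km/s.

Δv₁ = 6210 m/s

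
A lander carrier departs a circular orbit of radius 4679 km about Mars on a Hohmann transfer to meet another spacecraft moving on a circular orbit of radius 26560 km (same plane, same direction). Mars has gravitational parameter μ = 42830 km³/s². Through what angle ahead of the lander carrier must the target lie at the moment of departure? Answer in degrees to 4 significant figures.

The Hohmann ellipse has a_t = (r₁ + r₂)/2 = 15619.5 km.
Transfer time t = π√(a_t³/μ) = 29633 s.
The target's mean motion on its circular orbit is ω₂ = √(μ/r₂³) = 4.7811×10^-5 rad/s.
Angle swept by the target during transfer: ω₂·t = 1.4168 rad = 81.18°.
Arrival is 180° from departure on the ellipse, so φ = 180° − 81.18° = 98.82°.

φ = 98.82°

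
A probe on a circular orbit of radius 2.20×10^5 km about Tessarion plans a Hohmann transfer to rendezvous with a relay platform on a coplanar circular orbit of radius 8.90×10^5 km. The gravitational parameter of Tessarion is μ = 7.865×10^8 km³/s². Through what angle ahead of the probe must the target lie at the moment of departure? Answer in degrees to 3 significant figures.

The Hohmann ellipse has a_t = (r₁ + r₂)/2 = 5.550×10^5 km.
The half-period of the transfer ellipse is t = π√(a_t³/μ) = 46320 s.
The target's mean motion on its circular orbit is ω₂ = √(μ/r₂³) = 3.340×10^-5 rad/s.
Angle swept by the target during transfer: ω₂·t = 1.547 rad = 88.64°.
Arrival is 180° from departure on the ellipse, so φ = 180° − 88.64° = 91.4°.

φ = 91.4°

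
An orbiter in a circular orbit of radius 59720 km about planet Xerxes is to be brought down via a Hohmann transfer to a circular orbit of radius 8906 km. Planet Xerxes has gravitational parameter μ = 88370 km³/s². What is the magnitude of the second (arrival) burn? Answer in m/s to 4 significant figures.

Semi-major axis of the transfer orbit: a_t = (59720 + 8906)/2 = 34313 km.
On the circular orbit at r = 8906 km, v_c = √(μ/r) = 3.150 km/s.
Transfer-orbit speed at the same r (vis-viva, a = a_t): v_t = √[μ(2/r − 1/a_t)] = 4.156 km/s.
Δv₂ = |v_t − v_c| = |4.156 − 3.150| = 1.006 km/s.

Δv₂ = 1006 m/s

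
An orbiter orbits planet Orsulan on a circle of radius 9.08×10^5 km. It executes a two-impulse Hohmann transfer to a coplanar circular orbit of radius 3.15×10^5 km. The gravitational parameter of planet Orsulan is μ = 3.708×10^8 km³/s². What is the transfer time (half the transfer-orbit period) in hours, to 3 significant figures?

t = 21.7 hours

Transfer-ellipse semi-major axis a_t = (r₁ + r₂)/2 = (9.080×10^5 + 3.150×10^5)/2 = 6.115×10^5 km.
Transfer time t = π√(a_t³/μ) = π√((6.115×10^5)³ / 3.708×10^8) = 78010 s.
Converting: 78010 s ÷ 3600 s/hour = 21.7 hours.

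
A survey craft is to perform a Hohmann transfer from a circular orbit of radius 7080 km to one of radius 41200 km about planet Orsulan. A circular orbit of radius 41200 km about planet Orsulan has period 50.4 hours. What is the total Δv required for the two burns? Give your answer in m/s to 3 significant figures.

From Kepler's third law T² = 4π²r³/μ at r = 41200 km, T = 50.4 hours = 50.4 × 3600 s = 1.8144×10^5 s: μ = 4π²r³/T² = 83865.9 km³/s².
Semi-major axis of the transfer orbit: a_t = (7080 + 41200)/2 = 24140 km.
At r₁ the circular-orbit speed is v₁ = √(μ/r₁) = 3.4417 km/s.
Transfer-orbit speed at r₁ (vis-viva equation): v_p = √[μ(2/r₁ − 1/a_t)] = 4.4963 km/s.
First burn Δv₁ = |v_p − v₁| = 1.055 km/s.
Circular speed at r₂: v₂ = √(μ/r₂) = 1.42674 km/s.
Transfer-orbit speed at r₂: v_a = √[μ(2/r₂ − 1/a_t)] = 0.772666 km/s.
Second burn Δv₂ = |v₂ − v_a| = 0.6541 km/s.
Total Δv = Δv₁ + Δv₂ = 1.709 km/s.

Δv = 1710 m/s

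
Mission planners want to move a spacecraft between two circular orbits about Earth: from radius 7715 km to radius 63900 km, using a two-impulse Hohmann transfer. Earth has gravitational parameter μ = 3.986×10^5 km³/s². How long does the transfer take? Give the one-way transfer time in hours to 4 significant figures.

Transfer-ellipse semi-major axis a_t = (r₁ + r₂)/2 = (7715 + 63900)/2 = 35807.5 km.
Half the transfer-orbit period gives t = π√(a_t³/μ) = 33716 s.
Converting: 33716 s ÷ 3600 s/hour = 9.366 hours.

t = 9.366 hours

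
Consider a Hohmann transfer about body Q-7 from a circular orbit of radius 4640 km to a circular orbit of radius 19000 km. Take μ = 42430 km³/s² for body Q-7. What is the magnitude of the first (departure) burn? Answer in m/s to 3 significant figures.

Transfer-ellipse semi-major axis a_t = (r₁ + r₂)/2 = (4640 + 19000)/2 = 11820 km.
Circular speed at r = 4640 km: v_c = √(μ/r) = 3.024 km/s.
Transfer-orbit speed at the same r (vis-viva, a = a_t): v_t = √[μ(2/r − 1/a_t)] = 3.834 km/s.
Δv₁ = |v_t − v_c| = |3.834 − 3.024| = 0.8100 km/s.

Δv₁ = 810 m/s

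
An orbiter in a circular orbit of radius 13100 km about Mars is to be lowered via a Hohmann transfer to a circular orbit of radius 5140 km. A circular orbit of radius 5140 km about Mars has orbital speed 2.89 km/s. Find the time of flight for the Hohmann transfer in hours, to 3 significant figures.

t = 3.67 hours

From the circular-orbit relation v² = μ/r at r = 5140 km: μ = v²r = (2.89)² × 5140 = 42929.8 km³/s².
Transfer-ellipse semi-major axis a_t = (r₁ + r₂)/2 = (13100 + 5140)/2 = 9120 km.
Half the transfer-orbit period gives t = π√(a_t³/μ) = 13210 s.
Converting: 13210 s ÷ 3600 s/hour = 3.67 hours.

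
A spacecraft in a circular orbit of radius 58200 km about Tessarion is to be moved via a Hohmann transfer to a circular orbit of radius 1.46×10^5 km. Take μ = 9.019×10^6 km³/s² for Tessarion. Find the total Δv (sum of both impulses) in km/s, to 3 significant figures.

The Hohmann ellipse has a_t = (r₁ + r₂)/2 = 1.021×10^5 km.
Circular speed at r₁: v₁ = √(μ/r₁) = √(9.019×10^6/58200) = 12.4485 km/s.
Transfer-orbit speed at r₁ (vis-viva equation): v_p = √[μ(2/r₁ − 1/a_t)] = 14.8861 km/s.
First burn Δv₁ = |v_p − v₁| = 2.4376 km/s.
At r₂, v₂ = √(μ/r₂) = 7.85964 km/s.
Transfer-orbit speed at r₂: v_a = √[μ(2/r₂ − 1/a_t)] = 5.93405 km/s.
Second burn Δv₂ = |v₂ − v_a| = 1.9256 km/s.
Total Δv = Δv₁ + Δv₂ = 4.363 km/s.

Δv = 4.36 km/s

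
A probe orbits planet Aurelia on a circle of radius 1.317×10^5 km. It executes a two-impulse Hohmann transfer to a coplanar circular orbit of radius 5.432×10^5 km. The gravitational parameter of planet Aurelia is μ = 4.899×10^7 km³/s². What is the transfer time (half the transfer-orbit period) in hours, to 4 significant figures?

t = 24.44 hours

Semi-major axis of the transfer orbit: a_t = (1.317×10^5 + 5.432×10^5)/2 = 3.3745×10^5 km.
Transfer time t = π√(a_t³/μ) = π√((3.3745×10^5)³ / 4.899×10^7) = 87990 s.
Converting: 87990 s ÷ 3600 s/hour = 24.44 hours.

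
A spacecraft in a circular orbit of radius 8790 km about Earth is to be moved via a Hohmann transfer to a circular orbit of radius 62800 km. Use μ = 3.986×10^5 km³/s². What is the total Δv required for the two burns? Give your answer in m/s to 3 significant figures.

Semi-major axis of the transfer orbit: a_t = (8790 + 62800)/2 = 35795 km.
At r₁ the circular-orbit speed is v₁ = √(μ/r₁) = 6.7340 km/s.
On the transfer ellipse at r₁, vis-viva gives v_p = √[μ(2/r₁ − 1/a_t)] = 8.9195 km/s.
First burn Δv₁ = |v_p − v₁| = 2.1855 km/s.
Circular speed at r₂: v₂ = √(μ/r₂) = 2.5194 km/s.
Transfer-orbit speed at r₂: v_a = √[μ(2/r₂ − 1/a_t)] = 1.2485 km/s.
Second burn Δv₂ = |v₂ − v_a| = 1.2709 km/s.
Δv = Δv₁ + Δv₂ = 2.1855 + 1.2709 = 3.456 km/s.

Δv = 3460 m/s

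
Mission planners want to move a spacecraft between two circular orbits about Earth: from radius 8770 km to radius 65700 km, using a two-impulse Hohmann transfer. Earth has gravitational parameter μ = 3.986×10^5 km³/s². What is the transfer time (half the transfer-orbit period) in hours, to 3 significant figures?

Transfer-ellipse semi-major axis a_t = (r₁ + r₂)/2 = (8770 + 65700)/2 = 37235 km.
By Kepler's third law the transfer-orbit period is T = 2π√(a_t³/μ), so t = T/2 = 35750 s.
Converting: 35750 s ÷ 3600 s/hour = 9.93 hours.

t = 9.93 hours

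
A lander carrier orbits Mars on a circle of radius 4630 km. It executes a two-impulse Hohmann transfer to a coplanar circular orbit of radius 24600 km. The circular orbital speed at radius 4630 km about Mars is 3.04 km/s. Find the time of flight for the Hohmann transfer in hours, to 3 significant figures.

From the circular-orbit relation v² = μ/r at r = 4630 km: μ = v²r = (3.04)² × 4630 = 42788.6 km³/s².
Transfer-ellipse semi-major axis a_t = (r₁ + r₂)/2 = (4630 + 24600)/2 = 14615 km.
Transfer time t = π√(a_t³/μ) = π√((14615)³ / 42788.6) = 26830 s.
Converting: 26830 s ÷ 3600 s/hour = 7.45 hours.

t = 7.45 hours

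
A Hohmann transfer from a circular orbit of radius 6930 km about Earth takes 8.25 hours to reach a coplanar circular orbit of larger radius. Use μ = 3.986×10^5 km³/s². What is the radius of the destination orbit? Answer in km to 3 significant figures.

r₂ = 58900 km

Transfer time t = 8.25 hours = 29700 s, and t = π√(a_t³/μ).
So a_t = (μ t²/π²)^(1/3) = (3.986×10^5 × (29700)² / π²)^(1/3) = 32904 km.
Since a_t = (r₁ + r₂)/2, r₂ = 2a_t − r₁ = 2×32904 − 6930 = 58878 km.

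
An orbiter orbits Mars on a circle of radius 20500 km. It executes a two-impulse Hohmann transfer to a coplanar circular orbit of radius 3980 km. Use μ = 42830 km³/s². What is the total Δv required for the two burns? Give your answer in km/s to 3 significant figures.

The Hohmann ellipse has a_t = (r₁ + r₂)/2 = 12240 km.
At r₁ the circular-orbit speed is v₁ = √(μ/r₁) = 1.4454 km/s.
On the transfer ellipse at r₁, vis-viva gives v_a = √[μ(2/r₁ − 1/a_t)] = 0.82423 km/s.
First burn Δv₁ = |v_a − v₁| = 0.6212 km/s.
At r₂, v₂ = √(μ/r₂) = 3.280 km/s.
Transfer-orbit speed at r₂: v_p = √[μ(2/r₂ − 1/a_t)] = 4.245 km/s.
Second burn Δv₂ = |v₂ − v_p| = 0.9650 km/s.
Δv = Δv₁ + Δv₂ = 0.6212 + 0.9650 = 1.586 km/s.

Δv = 1.59 km/s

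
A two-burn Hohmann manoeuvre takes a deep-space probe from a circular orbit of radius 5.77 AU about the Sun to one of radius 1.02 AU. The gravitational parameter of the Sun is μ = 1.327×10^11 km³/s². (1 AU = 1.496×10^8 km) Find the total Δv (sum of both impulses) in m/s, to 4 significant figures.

In km: r₁ = 5.77 × 1.496×10^8 = 8.63192×10^8 km; r₂ = 1.02 × 1.496×10^8 = 1.52592×10^8 km.
The Hohmann ellipse has a_t = (r₁ + r₂)/2 = 5.07892×10^8 km.
At r₁ the circular-orbit speed is v₁ = √(μ/r₁) = 12.399 km/s.
On the transfer ellipse at r₁, vis-viva gives v_a = √[μ(2/r₁ − 1/a_t)] = 6.7961 km/s.
First burn Δv₁ = |v_a − v₁| = 5.603 km/s.
At r₂, v₂ = √(μ/r₂) = 29.490 km/s.
Transfer-orbit speed at r₂: v_p = √[μ(2/r₂ − 1/a_t)] = 38.445 km/s.
Second burn Δv₂ = |v₂ − v_p| = 8.955 km/s.
Total Δv = Δv₁ + Δv₂ = 14.56 km/s.

Δv = 14560 m/s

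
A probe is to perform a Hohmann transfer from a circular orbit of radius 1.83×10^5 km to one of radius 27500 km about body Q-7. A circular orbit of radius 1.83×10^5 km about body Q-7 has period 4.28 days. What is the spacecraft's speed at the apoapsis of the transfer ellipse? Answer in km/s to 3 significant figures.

v = 1.59 km/s

From Kepler's third law T² = 4π²r³/μ at r = 1.83×10^5 km, T = 4.28 days = 4.28 × 86400 s = 3.69792×10^5 s: μ = 4π²r³/T² = 1.76929×10^6 km³/s².
Transfer-ellipse semi-major axis a_t = (r₁ + r₂)/2 = (1.830×10^5 + 27500)/2 = 1.0525×10^5 km.
At apoapsis, r = 1.830×10^5 km.
From the vis-viva equation, v = √[μ(2/r − 1/a_t)] = 1.589 km/s.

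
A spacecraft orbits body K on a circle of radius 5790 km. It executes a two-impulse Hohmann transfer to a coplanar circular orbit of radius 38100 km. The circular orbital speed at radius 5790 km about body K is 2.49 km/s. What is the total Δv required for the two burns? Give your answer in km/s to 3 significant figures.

From the circular-orbit relation v² = μ/r at r = 5790 km: μ = v²r = (2.49)² × 5790 = 35898.6 km³/s².
Semi-major axis of the transfer orbit: a_t = (5790 + 38100)/2 = 21945 km.
At r₁ the circular-orbit speed is v₁ = √(μ/r₁) = 2.4900 km/s.
On the transfer ellipse at r₁, vis-viva equation gives v_p = √[μ(2/r₁ − 1/a_t)] = 3.2809 km/s.
First burn Δv₁ = |v_p − v₁| = 0.7909 km/s.
Circular speed at r₂: v₂ = √(μ/r₂) = 0.9707 km/s.
Transfer-orbit speed at r₂: v_a = √[μ(2/r₂ − 1/a_t)] = 0.4986 km/s.
Second burn Δv₂ = |v₂ − v_a| = 0.4721 km/s.
Δv = Δv₁ + Δv₂ = 0.7909 + 0.4721 = 1.263 km/s.

Δv = 1.26 km/s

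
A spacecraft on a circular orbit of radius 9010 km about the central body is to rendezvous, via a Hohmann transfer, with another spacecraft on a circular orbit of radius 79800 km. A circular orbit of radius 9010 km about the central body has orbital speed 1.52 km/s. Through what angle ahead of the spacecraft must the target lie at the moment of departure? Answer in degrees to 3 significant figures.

From the circular-orbit relation v² = μ/r at r = 9010 km: μ = v²r = (1.52)² × 9010 = 20816.7 km³/s².
Semi-major axis of the transfer orbit: a_t = (9010 + 79800)/2 = 44405 km.
The half-period of the transfer ellipse is t = π√(a_t³/μ) = 2.03747×10^5 s.
Target angular speed ω₂ = √(μ/r₂³) = 6.40032×10^-6 rad/s.
Angle swept by the target during transfer: ω₂·t = 1.30405 rad = 74.72°.
Arrival is 180° from departure on the ellipse, so φ = 180° − 74.72° = 105°.

φ = 105°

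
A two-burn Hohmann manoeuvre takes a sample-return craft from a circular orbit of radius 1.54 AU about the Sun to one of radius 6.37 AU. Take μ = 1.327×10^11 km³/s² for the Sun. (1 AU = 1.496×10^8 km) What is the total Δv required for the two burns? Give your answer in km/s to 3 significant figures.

In km: r₁ = 1.54 × 1.496×10^8 = 2.30384×10^8 km; r₂ = 6.37 × 1.496×10^8 = 9.52952×10^8 km.
Semi-major axis of the transfer orbit: a_t = (2.30384×10^8 + 9.52952×10^8)/2 = 5.91668×10^8 km.
At r₁ the circular-orbit speed is v₁ = √(μ/r₁) = 23.9999 km/s.
Transfer-orbit speed at r₁ (vis-viva): v_p = √[μ(2/r₁ − 1/a_t)] = 30.4583 km/s.
First burn Δv₁ = |v_p − v₁| = 6.4584 km/s.
At r₂, v₂ = √(μ/r₂) = 11.80049 km/s.
Transfer-orbit speed at r₂: v_a = √[μ(2/r₂ − 1/a_t)] = 7.363547 km/s.
Second burn Δv₂ = |v₂ − v_a| = 4.4369 km/s.
Δv = Δv₁ + Δv₂ = 6.4584 + 4.4369 = 10.90 km/s.

Δv = 10.9 km/s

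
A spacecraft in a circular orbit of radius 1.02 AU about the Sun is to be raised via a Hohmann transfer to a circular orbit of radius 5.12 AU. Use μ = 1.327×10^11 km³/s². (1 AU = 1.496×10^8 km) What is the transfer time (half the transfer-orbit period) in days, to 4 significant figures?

In km: r₁ = 1.02 × 1.496×10^8 = 1.52592×10^8 km; r₂ = 5.12 × 1.496×10^8 = 7.65952×10^8 km.
Transfer-ellipse semi-major axis a_t = (r₁ + r₂)/2 = (1.52592×10^8 + 7.65952×10^8)/2 = 4.59272×10^8 km.
Transfer time t = π√(a_t³/μ) = π√((4.59272×10^8)³ / 1.327×10^11) = 8.488×10^7 s.
Converting: 8.488×10^7 s ÷ 86400 s/day = 982.4 days.

t = 982.4 days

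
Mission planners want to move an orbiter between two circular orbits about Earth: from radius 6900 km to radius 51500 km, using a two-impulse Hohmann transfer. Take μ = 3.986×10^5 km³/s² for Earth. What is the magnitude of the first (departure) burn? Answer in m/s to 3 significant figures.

The Hohmann ellipse has a_t = (r₁ + r₂)/2 = 29200 km.
On the circular orbit at r = 6900 km, v_c = √(μ/r) = 7.60053 km/s.
Vis-viva on the transfer ellipse at r = 6900 km gives v_t = √[μ(2/r − 1/a_t)] = 10.0938 km/s.
Δv₁ = |v_t − v_c| = |10.0938 − 7.60053| = 2.493 km/s.

Δv₁ = 2490 m/s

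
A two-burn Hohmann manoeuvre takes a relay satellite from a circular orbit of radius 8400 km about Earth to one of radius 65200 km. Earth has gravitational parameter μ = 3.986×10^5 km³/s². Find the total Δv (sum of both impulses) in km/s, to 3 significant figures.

Δv = 3.57 km/s

The Hohmann ellipse has a_t = (r₁ + r₂)/2 = 36800 km.
At r₁ the circular-orbit speed is v₁ = √(μ/r₁) = 6.88857 km/s.
Transfer-orbit speed at r₁ (v² = μ(2/r − 1/a)): v_p = √[μ(2/r₁ − 1/a_t)] = 9.16915 km/s.
First burn Δv₁ = |v_p − v₁| = 2.281 km/s.
Circular speed at r₂: v₂ = √(μ/r₂) = 2.4725 km/s.
Transfer-orbit speed at r₂: v_a = √[μ(2/r₂ − 1/a_t)] = 1.1813 km/s.
Second burn Δv₂ = |v₂ − v_a| = 1.291 km/s.
Δv = Δv₁ + Δv₂ = 2.281 + 1.291 = 3.572 km/s.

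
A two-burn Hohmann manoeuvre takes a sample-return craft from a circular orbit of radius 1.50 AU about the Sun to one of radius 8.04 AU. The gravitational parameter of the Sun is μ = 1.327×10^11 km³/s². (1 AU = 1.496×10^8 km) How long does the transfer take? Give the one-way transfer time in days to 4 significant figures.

In km: r₁ = 1.50 × 1.496×10^8 = 2.244×10^8 km; r₂ = 8.04 × 1.496×10^8 = 1.202784×10^9 km.
The Hohmann ellipse has a_t = (r₁ + r₂)/2 = 7.13592×10^8 km.
Transfer time t = π√(a_t³/μ) = π√((7.13592×10^8)³ / 1.327×10^11) = 1.644×10^8 s.
Converting: 1.644×10^8 s ÷ 86400 s/day = 1903 days.

t = 1903 days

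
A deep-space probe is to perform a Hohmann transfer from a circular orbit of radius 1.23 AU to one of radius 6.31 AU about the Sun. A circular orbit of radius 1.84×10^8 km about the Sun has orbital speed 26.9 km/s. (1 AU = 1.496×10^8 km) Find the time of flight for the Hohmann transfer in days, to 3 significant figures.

From the circular-orbit relation v² = μ/r at r = 1.84×10^8 km: μ = v²r = (26.9)² × 1.84×10^8 = 1.33144×10^11 km³/s².
In km: r₁ = 1.23 × 1.496×10^8 = 1.84008×10^8 km; r₂ = 6.31 × 1.496×10^8 = 9.43976×10^8 km.
Semi-major axis of the transfer orbit: a_t = (1.84008×10^8 + 9.43976×10^8)/2 = 5.63992×10^8 km.
Half the transfer-orbit period gives t = π√(a_t³/μ) = 1.153×10^8 s.
Converting: 1.153×10^8 s ÷ 86400 s/day = 1330 days.

t = 1330 days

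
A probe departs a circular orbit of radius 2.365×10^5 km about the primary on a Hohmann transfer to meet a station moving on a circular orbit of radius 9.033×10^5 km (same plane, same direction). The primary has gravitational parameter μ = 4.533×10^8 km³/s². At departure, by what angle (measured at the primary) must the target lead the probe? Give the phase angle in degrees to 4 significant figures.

φ = 89.80°

Semi-major axis of the transfer orbit: a_t = (2.365×10^5 + 9.033×10^5)/2 = 5.699×10^5 km.
Transfer time t = π√(a_t³/μ) = 63480 s.
The target's mean motion on its circular orbit is ω₂ = √(μ/r₂³) = 2.480×10^-5 rad/s.
Angle swept by the target during transfer: ω₂·t = 1.5743 rad = 90.20°.
The probe traverses 180° on the transfer ellipse, so the target must lead by 180° − 90.20° = 89.80°.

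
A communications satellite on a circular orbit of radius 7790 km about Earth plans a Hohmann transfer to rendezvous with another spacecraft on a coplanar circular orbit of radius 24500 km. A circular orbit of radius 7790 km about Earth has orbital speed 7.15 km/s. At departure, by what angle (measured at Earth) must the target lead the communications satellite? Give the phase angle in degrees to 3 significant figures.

φ = 83.7°

From the circular-orbit relation v² = μ/r at r = 7790 km: μ = v²r = (7.15)² × 7790 = 3.98244×10^5 km³/s².
The Hohmann ellipse has a_t = (r₁ + r₂)/2 = 16145 km.
The half-period of the transfer ellipse is t = π√(a_t³/μ) = 10210 s.
The target's mean motion on its circular orbit is ω₂ = √(μ/r₂³) = 1.646×10^-4 rad/s.
Angle swept by the target during transfer: ω₂·t = 1.6806 rad = 96.29°.
Arrival is 180° from departure on the ellipse, so φ = 180° − 96.29° = 83.7°.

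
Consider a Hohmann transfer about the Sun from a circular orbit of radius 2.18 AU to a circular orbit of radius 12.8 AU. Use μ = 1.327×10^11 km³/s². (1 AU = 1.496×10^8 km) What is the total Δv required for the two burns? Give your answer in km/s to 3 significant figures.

Δv = 10.0 km/s

In km: r₁ = 2.18 × 1.496×10^8 = 3.26128×10^8 km; r₂ = 12.8 × 1.496×10^8 = 1.91488×10^9 km.
Semi-major axis of the transfer orbit: a_t = (3.26128×10^8 + 1.91488×10^9)/2 = 1.120504×10^9 km.
At r₁ the circular-orbit speed is v₁ = √(μ/r₁) = 20.172 km/s.
Transfer-orbit speed at r₁ (vis-viva equation): v_p = √[μ(2/r₁ − 1/a_t)] = 26.370 km/s.
First burn Δv₁ = |v_p − v₁| = 6.198 km/s.
At r₂, v₂ = √(μ/r₂) = 8.325 km/s.
Transfer-orbit speed at r₂: v_a = √[μ(2/r₂ − 1/a_t)] = 4.491 km/s.
Second burn Δv₂ = |v₂ − v_a| = 3.834 km/s.
Total Δv = Δv₁ + Δv₂ = 10.03 km/s.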